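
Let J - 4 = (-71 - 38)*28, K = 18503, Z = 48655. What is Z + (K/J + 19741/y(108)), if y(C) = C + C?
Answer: 334261135/6858 ≈ 48740.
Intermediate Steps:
J = -3048 (J = 4 + (-71 - 38)*28 = 4 - 109*28 = 4 - 3052 = -3048)
y(C) = 2*C
Z + (K/J + 19741/y(108)) = 48655 + (18503/(-3048) + 19741/((2*108))) = 48655 + (18503*(-1/3048) + 19741/216) = 48655 + (-18503/3048 + 19741*(1/216)) = 48655 + (-18503/3048 + 19741/216) = 48655 + 585145/6858 = 334261135/6858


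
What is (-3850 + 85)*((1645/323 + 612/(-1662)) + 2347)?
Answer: -792198002340/89471 ≈ -8.8542e+6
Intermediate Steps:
(-3850 + 85)*((1645/323 + 612/(-1662)) + 2347) = -3765*((1645*(1/323) + 612*(-1/1662)) + 2347) = -3765*((1645/323 - 102/277) + 2347) = -3765*(422719/89471 + 2347) = -3765*210411156/89471 = -792198002340/89471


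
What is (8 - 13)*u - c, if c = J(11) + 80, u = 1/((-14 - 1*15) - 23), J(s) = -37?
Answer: -2231/52 ≈ -42.904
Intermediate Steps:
u = -1/52 (u = 1/((-14 - 15) - 23) = 1/(-29 - 23) = 1/(-52) = -1/52 ≈ -0.019231)
c = 43 (c = -37 + 80 = 43)
(8 - 13)*u - c = (8 - 13)*(-1/52) - 1*43 = -5*(-1/52) - 43 = 5/52 - 43 = -2231/52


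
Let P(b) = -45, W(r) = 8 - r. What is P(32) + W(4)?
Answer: -41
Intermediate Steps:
P(32) + W(4) = -45 + (8 - 1*4) = -45 + (8 - 4) = -45 + 4 = -41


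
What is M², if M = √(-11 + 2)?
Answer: -9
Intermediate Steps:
M = 3*I (M = √(-9) = 3*I ≈ 3.0*I)
M² = (3*I)² = -9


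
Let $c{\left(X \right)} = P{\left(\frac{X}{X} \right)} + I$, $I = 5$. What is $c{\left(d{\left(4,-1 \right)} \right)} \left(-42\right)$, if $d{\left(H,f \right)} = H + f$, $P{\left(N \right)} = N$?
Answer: $-252$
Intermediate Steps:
$c{\left(X \right)} = 6$ ($c{\left(X \right)} = \frac{X}{X} + 5 = 1 + 5 = 6$)
$c{\left(d{\left(4,-1 \right)} \right)} \left(-42\right) = 6 \left(-42\right) = -252$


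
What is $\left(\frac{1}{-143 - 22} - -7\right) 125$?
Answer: $\frac{28850}{33} \approx 874.24$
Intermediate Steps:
$\left(\frac{1}{-143 - 22} - -7\right) 125 = \left(\frac{1}{-165} + 7\right) 125 = \left(- \frac{1}{165} + 7\right) 125 = \frac{1154}{165} \cdot 125 = \frac{28850}{33}$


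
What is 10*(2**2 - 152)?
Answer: -1480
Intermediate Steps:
10*(2**2 - 152) = 10*(4 - 152) = 10*(-148) = -1480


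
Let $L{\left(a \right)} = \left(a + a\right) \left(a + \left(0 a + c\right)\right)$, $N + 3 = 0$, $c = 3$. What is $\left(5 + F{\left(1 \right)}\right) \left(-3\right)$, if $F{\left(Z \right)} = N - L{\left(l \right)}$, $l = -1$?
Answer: $-18$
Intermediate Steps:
$N = -3$ ($N = -3 + 0 = -3$)
$L{\left(a \right)} = 2 a \left(3 + a\right)$ ($L{\left(a \right)} = \left(a + a\right) \left(a + \left(0 a + 3\right)\right) = 2 a \left(a + \left(0 + 3\right)\right) = 2 a \left(a + 3\right) = 2 a \left(3 + a\right)$)
$F{\left(Z \right)} = 1$ ($F{\left(Z \right)} = -3 - 2 \left(-1\right) \left(3 - 1\right) = -3 - 2 \left(-1\right) 2 = -3 - -4 = -3 + 4 = 1$)
$\left(5 + F{\left(1 \right)}\right) \left(-3\right) = \left(5 + 1\right) \left(-3\right) = 6 \left(-3\right) = -18$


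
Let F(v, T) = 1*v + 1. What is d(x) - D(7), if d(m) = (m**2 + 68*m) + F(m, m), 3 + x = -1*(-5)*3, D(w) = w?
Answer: 966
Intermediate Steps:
F(v, T) = 1 + v (F(v, T) = v + 1 = 1 + v)
x = 12 (x = -3 - 1*(-5)*3 = -3 + 5*3 = -3 + 15 = 12)
d(m) = 1 + m**2 + 69*m (d(m) = (m**2 + 68*m) + (1 + m) = 1 + m**2 + 69*m)
d(x) - D(7) = (1 + 12**2 + 69*12) - 1*7 = (1 + 144 + 828) - 7 = 973 - 7 = 966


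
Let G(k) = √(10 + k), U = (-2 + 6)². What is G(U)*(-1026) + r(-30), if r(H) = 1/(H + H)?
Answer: -1/60 - 1026*√26 ≈ -5231.6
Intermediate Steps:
r(H) = 1/(2*H)
U = 16 (U = 4² = 16)
G(U)*(-1026) + r(-30) = √(10 + 16)*(-1026) + (½)/(-30) = √26*(-1026) + (½)*(-1/30) = -1026*√26 - 1/60 = -1/60 - 1026*√26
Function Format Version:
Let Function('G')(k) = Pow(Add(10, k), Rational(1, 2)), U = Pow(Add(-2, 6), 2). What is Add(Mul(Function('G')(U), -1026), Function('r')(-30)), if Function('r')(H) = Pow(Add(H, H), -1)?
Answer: Add(Rational(-1, 60), Mul(-1026, Pow(26, Rational(1, 2)))) ≈ -5231.6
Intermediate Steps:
Function('r')(H) = Mul(Rational(1, 2), Pow(H, -1)) (Function('r')(H) = Pow(Mul(2, H), -1) = Mul(Rational(1, 2), Pow(H, -1)))
U = 16 (U = Pow(4, 2) = 16)
Add(Mul(Function('G')(U), -1026), Function('r')(-30)) = Add(Mul(Pow(Add(10, 16), Rational(1, 2)), -1026), Mul(Rational(1, 2), Pow(-30, -1))) = Add(Mul(Pow(26, Rational(1, 2)), -1026), Mul(Rational(1, 2), Rational(-1, 30))) = Add(Mul(-1026, Pow(26, Rational(1, 2))), Rational(-1, 60)) = Add(Rational(-1, 60), Mul(-1026, Pow(26, Rational(1, 2))))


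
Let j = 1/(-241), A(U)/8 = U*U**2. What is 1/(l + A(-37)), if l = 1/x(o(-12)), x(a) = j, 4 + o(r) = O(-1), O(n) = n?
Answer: -1/405465 ≈ -2.4663e-6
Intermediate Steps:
A(U) = 8*U**3 (A(U) = 8*(U*U**2) = 8*U**3)
j = -1/241 ≈ -0.0041494
o(r) = -5 (o(r) = -4 - 1 = -5)
x(a) = -1/241
l = -241 (l = 1/(-1/241) = -241)
1/(l + A(-37)) = 1/(-241 + 8*(-37)**3) = 1/(-241 + 8*(-50653)) = 1/(-241 - 405224) = 1/(-405465) = -1/405465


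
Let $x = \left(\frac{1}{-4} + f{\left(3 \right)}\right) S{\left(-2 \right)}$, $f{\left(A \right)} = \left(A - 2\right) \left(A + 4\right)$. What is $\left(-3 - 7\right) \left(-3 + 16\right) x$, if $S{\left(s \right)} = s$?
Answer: $1755$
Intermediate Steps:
$f{\left(A \right)} = \left(-2 + A\right) \left(4 + A\right)$
$x = - \frac{27}{2}$ ($x = \left(\frac{1}{-4} + \left(-8 + 3^{2} + 2 \cdot 3\right)\right) \left(-2\right) = \left(- \frac{1}{4} + \left(-8 + 9 + 6\right)\right) \left(-2\right) = \left(- \frac{1}{4} + 7\right) \left(-2\right) = \frac{27}{4} \left(-2\right) = - \frac{27}{2} \approx -13.5$)
$\left(-3 - 7\right) \left(-3 + 16\right) x = \left(-3 - 7\right) \left(-3 + 16\right) \left(- \frac{27}{2}\right) = \left(-3 - 7\right) 13 \left(- \frac{27}{2}\right) = \left(-10\right) 13 \left(- \frac{27}{2}\right) = \left(-130\right) \left(- \frac{27}{2}\right) = 1755$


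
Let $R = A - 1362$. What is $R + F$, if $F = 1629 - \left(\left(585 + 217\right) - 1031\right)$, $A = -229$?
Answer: $267$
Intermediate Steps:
$F = 1858$ ($F = 1629 - \left(802 - 1031\right) = 1629 - -229 = 1629 + 229 = 1858$)
$R = -1591$ ($R = -229 - 1362 = -1591$)
$R + F = -1591 + 1858 = 267$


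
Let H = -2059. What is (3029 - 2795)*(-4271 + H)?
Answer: -1481220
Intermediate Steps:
(3029 - 2795)*(-4271 + H) = (3029 - 2795)*(-4271 - 2059) = 234*(-6330) = -1481220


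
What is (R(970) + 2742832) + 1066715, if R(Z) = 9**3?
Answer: 3810276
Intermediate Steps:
R(Z) = 729
(R(970) + 2742832) + 1066715 = (729 + 2742832) + 1066715 = 2743561 + 1066715 = 3810276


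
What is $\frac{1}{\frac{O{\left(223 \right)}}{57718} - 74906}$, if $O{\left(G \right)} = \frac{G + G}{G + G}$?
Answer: $- \frac{57718}{4323424507} \approx -1.335 \cdot 10^{-5}$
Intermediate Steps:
$O{\left(G \right)} = 1$ ($O{\left(G \right)} = \frac{2 G}{2 G} = 2 G \frac{1}{2 G} = 1$)
$\frac{1}{\frac{O{\left(223 \right)}}{57718} - 74906} = \frac{1}{1 \cdot \frac{1}{57718} - 74906} = \frac{1}{\frac{1}{57718} - 74906} = \frac{1}{- \frac{4323424507}{57718}} = - \frac{57718}{4323424507}$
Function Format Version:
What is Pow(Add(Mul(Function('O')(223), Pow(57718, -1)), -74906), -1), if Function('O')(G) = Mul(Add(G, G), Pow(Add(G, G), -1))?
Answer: Rational(-57718, 4323424507) ≈ -1.3350e-5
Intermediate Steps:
Function('O')(G) = 1 (Function('O')(G) = Mul(Mul(2, G), Pow(Mul(2, G), -1)) = Mul(Mul(2, G), Mul(Rational(1, 2), Pow(G, -1))) = 1)
Pow(Add(Mul(Function('O')(223), Pow(57718, -1)), -74906), -1) = Pow(Add(Mul(1, Pow(57718, -1)), -74906), -1) = Pow(Add(Mul(1, Rational(1, 57718)), -74906), -1) = Pow(Add(Rational(1, 57718), -74906), -1) = Pow(Rational(-4323424507, 57718), -1) = Rational(-57718, 4323424507)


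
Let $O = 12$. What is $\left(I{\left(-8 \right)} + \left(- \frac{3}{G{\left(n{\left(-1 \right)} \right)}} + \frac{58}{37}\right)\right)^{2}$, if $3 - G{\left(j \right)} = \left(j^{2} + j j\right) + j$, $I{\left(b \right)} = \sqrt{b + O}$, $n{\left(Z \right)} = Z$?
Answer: $\frac{23409}{5476} \approx 4.2748$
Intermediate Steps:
$I{\left(b \right)} = \sqrt{12 + b}$ ($I{\left(b \right)} = \sqrt{b + 12} = \sqrt{12 + b}$)
$G{\left(j \right)} = 3 - j - 2 j^{2}$ ($G{\left(j \right)} = 3 - \left(\left(j^{2} + j j\right) + j\right) = 3 - \left(\left(j^{2} + j^{2}\right) + j\right) = 3 - \left(2 j^{2} + j\right) = 3 - \left(j + 2 j^{2}\right) = 3 - j - 2 j^{2}$)
$\left(I{\left(-8 \right)} + \left(- \frac{3}{G{\left(n{\left(-1 \right)} \right)}} + \frac{58}{37}\right)\right)^{2} = \left(\sqrt{12 - 8} + \left(- \frac{3}{3 - -1 - 2 \left(-1\right)^{2}} + \frac{58}{37}\right)\right)^{2} = \left(\sqrt{4} + \left(- \frac{3}{3 + 1 - 2} + 58 \cdot \frac{1}{37}\right)\right)^{2} = \left(2 + \left(- \frac{3}{3 + 1 - 2} + \frac{58}{37}\right)\right)^{2} = \left(2 + \left(- \frac{3}{2} + \frac{58}{37}\right)\right)^{2} = \left(2 + \frac{5}{74}\right)^{2} = \left(\frac{153}{74}\right)^{2} = \frac{23409}{5476}$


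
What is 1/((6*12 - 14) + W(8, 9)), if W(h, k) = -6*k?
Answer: ¼ ≈ 0.25000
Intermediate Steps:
1/((6*12 - 14) + W(8, 9)) = 1/((6*12 - 14) - 6*9) = 1/((72 - 14) - 54) = 1/(58 - 54) = 1/4 = ¼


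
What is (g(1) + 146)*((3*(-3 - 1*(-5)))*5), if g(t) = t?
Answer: 4410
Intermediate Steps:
(g(1) + 146)*((3*(-3 - 1*(-5)))*5) = (1 + 146)*((3*(-3 - 1*(-5)))*5) = 147*((3*(-3 + 5))*5) = 147*((3*2)*5) = 147*(6*5) = 147*30 = 4410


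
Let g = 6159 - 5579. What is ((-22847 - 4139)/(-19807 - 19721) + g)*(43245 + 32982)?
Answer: 291609259717/6588 ≈ 4.4264e+7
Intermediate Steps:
g = 580
((-22847 - 4139)/(-19807 - 19721) + g)*(43245 + 32982) = ((-22847 - 4139)/(-19807 - 19721) + 580)*(43245 + 32982) = (-26986/(-39528) + 580)*76227 = (-26986*(-1/39528) + 580)*76227 = (13493/19764 + 580)*76227 = (11476613/19764)*76227 = 291609259717/6588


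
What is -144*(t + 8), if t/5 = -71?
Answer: 49968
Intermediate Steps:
t = -355 (t = 5*(-71) = -355)
-144*(t + 8) = -144*(-355 + 8) = -144*(-347) = 49968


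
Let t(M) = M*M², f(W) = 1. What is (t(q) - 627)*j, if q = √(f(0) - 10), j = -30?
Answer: 18810 + 810*I ≈ 18810.0 + 810.0*I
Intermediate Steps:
q = 3*I (q = √(1 - 10) = √(-9) = 3*I ≈ 3.0*I)
t(M) = M³
(t(q) - 627)*j = ((3*I)³ - 627)*(-30) = (-27*I - 627)*(-30) = (-627 - 27*I)*(-30) = 18810 + 810*I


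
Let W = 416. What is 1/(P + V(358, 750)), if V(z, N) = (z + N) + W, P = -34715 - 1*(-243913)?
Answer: 1/210722 ≈ 4.7456e-6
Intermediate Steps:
P = 209198 (P = -34715 + 243913 = 209198)
V(z, N) = 416 + N + z (V(z, N) = (z + N) + 416 = (N + z) + 416 = 416 + N + z)
1/(P + V(358, 750)) = 1/(209198 + (416 + 750 + 358)) = 1/(209198 + 1524) = 1/210722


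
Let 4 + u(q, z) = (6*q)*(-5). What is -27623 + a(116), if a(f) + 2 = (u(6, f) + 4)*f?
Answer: -48505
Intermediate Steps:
u(q, z) = -4 - 30*q (u(q, z) = -4 + (6*q)*(-5) = -4 - 30*q)
a(f) = -2 - 180*f (a(f) = -2 + ((-4 - 30*6) + 4)*f = -2 + ((-4 - 180) + 4)*f = -2 + (-184 + 4)*f = -2 - 180*f)
-27623 + a(116) = -27623 + (-2 - 180*116) = -27623 + (-2 - 20880) = -27623 - 20882 = -48505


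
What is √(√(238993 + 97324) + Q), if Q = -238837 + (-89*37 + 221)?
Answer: √(-241909 + √336317) ≈ 491.25*I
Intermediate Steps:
Q = -241909 (Q = -238837 + (-3293 + 221) = -238837 - 3072 = -241909)
√(√(238993 + 97324) + Q) = √(√(238993 + 97324) - 241909) = √(√336317 - 241909) = √(-241909 + √336317)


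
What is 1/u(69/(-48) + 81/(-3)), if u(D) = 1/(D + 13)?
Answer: -247/16 ≈ -15.438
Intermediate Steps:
u(D) = 1/(13 + D)
1/u(69/(-48) + 81/(-3)) = 1/(1/(13 + (69/(-48) + 81/(-3)))) = 1/(1/(13 + (69*(-1/48) + 81*(-⅓)))) = 1/(1/(13 + (-23/16 - 27))) = 1/(1/(13 - 455/16)) = 1/(1/(-247/16)) = 1/(-16/247) = -247/16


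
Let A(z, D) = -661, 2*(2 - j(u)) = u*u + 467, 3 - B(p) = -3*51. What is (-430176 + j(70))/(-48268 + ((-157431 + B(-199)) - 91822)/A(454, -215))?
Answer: 572237615/63312102 ≈ 9.0384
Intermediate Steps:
B(p) = 156 (B(p) = 3 - (-3)*51 = 3 - 1*(-153) = 3 + 153 = 156)
j(u) = -463/2 - u²/2 (j(u) = 2 - (u*u + 467)/2 = 2 - (u² + 467)/2 = 2 - (467 + u²)/2 = 2 + (-467/2 - u²/2) = -463/2 - u²/2)
(-430176 + j(70))/(-48268 + ((-157431 + B(-199)) - 91822)/A(454, -215)) = (-430176 + (-463/2 - ½*70²))/(-48268 + ((-157431 + 156) - 91822)/(-661)) = (-430176 + (-463/2 - ½*4900))/(-48268 + (-157275 - 91822)*(-1/661)) = (-430176 + (-463/2 - 2450))/(-48268 - 249097*(-1/661)) = (-430176 - 5363/2)/(-48268 + 249097/661) = -865715/(2*(-31656051/661)) = -865715/2*(-661/31656051) = 572237615/63312102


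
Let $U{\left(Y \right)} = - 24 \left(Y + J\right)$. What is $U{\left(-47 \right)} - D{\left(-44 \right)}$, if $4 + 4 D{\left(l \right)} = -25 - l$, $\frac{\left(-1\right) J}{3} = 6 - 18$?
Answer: $\frac{1041}{4} \approx 260.25$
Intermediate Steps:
$J = 36$ ($J = - 3 \left(6 - 18\right) = \left(-3\right) \left(-12\right) = 36$)
$D{\left(l \right)} = - \frac{29}{4} - \frac{l}{4}$ ($D{\left(l \right)} = -1 + \frac{-25 - l}{4} = -1 - \left(\frac{25}{4} + \frac{l}{4}\right) = - \frac{29}{4} - \frac{l}{4}$)
$U{\left(Y \right)} = -864 - 24 Y$ ($U{\left(Y \right)} = - 24 \left(Y + 36\right) = - 24 \left(36 + Y\right) = -864 - 24 Y$)
$U{\left(-47 \right)} - D{\left(-44 \right)} = \left(-864 - -1128\right) - \left(- \frac{29}{4} - -11\right) = \left(-864 + 1128\right) - \left(- \frac{29}{4} + 11\right) = 264 - \frac{15}{4} = \frac{1041}{4}$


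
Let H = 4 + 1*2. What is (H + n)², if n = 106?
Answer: 12544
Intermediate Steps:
H = 6 (H = 4 + 2 = 6)
(H + n)² = (6 + 106)² = 112² = 12544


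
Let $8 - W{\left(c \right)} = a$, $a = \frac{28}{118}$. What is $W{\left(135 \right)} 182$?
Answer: $\frac{83356}{59} \approx 1412.8$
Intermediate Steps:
$a = \frac{14}{59}$ ($a = 28 \cdot \frac{1}{118} = \frac{14}{59} \approx 0.23729$)
$W{\left(c \right)} = \frac{458}{59}$ ($W{\left(c \right)} = 8 - \frac{14}{59} = \frac{458}{59}$)
$W{\left(135 \right)} 182 = \frac{458}{59} \cdot 182 = \frac{83356}{59}$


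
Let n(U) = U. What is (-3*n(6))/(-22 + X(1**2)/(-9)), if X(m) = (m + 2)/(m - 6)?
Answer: 270/329 ≈ 0.82067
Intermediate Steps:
X(m) = (2 + m)/(-6 + m)
(-3*n(6))/(-22 + X(1**2)/(-9)) = (-3*6)/(-22 + ((2 + 1**2)/(-6 + 1**2))/(-9)) = -18/(-22 + ((2 + 1)/(-6 + 1))*(-1/9)) = -18/(-22 + (3/(-5))*(-1/9)) = -18/(-22 - 1/5*3*(-1/9)) = -18/(-22 - 3/5*(-1/9)) = -18/(-22 + 1/15) = -18/(-329/15) = -18*(-15/329) = 270/329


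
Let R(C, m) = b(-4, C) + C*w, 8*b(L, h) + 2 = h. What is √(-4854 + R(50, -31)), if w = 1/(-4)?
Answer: I*√19442/2 ≈ 69.717*I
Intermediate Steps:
w = -¼ ≈ -0.25000
b(L, h) = -¼ + h/8
R(C, m) = -¼ - C/8 (R(C, m) = (-¼ + C/8) + C*(-¼) = (-¼ + C/8) - C/4 = -¼ - C/8)
√(-4854 + R(50, -31)) = √(-4854 + (-¼ - ⅛*50)) = √(-4854 + (-¼ - 25/4)) = √(-4854 - 13/2) = √(-9721/2) = I*√19442/2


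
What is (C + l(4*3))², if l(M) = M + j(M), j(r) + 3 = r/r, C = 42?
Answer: 2704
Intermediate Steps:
j(r) = -2 (j(r) = -3 + r/r = -3 + 1 = -2)
l(M) = -2 + M (l(M) = M - 2 = -2 + M)
(C + l(4*3))² = (42 + (-2 + 4*3))² = (42 + (-2 + 12))² = (42 + 10)² = 52² = 2704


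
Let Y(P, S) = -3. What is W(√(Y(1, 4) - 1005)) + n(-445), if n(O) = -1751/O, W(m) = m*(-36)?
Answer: 1751/445 - 432*I*√7 ≈ 3.9348 - 1143.0*I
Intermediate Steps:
W(m) = -36*m
W(√(Y(1, 4) - 1005)) + n(-445) = -36*√(-3 - 1005) - 1751/(-445) = -432*I*√7 - 1751*(-1/445) = -432*I*√7 + 1751/445 = 1751/445 - 432*I*√7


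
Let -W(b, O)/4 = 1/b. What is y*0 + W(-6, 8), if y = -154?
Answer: ⅔ ≈ 0.66667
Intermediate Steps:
W(b, O) = -4/b
y*0 + W(-6, 8) = -154*0 - 4/(-6) = 0 - 4*(-⅙) = 0 + ⅔ = ⅔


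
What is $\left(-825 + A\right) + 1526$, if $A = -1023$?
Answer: $-322$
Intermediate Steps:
$\left(-825 + A\right) + 1526 = \left(-825 - 1023\right) + 1526 = -1848 + 1526 = -322$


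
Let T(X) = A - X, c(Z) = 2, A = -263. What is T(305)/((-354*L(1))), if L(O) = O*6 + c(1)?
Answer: 71/354 ≈ 0.20056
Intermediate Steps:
L(O) = 2 + 6*O (L(O) = O*6 + 2 = 6*O + 2 = 2 + 6*O)
T(X) = -263 - X
T(305)/((-354*L(1))) = (-263 - 1*305)/((-354*(2 + 6*1))) = (-263 - 305)/((-354*(2 + 6))) = -568/((-354*8)) = -568/(-2832) = -568*(-1/2832) = 71/354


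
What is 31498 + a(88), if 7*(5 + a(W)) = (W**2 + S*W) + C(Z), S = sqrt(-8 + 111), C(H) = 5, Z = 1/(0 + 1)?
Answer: 32600 + 88*sqrt(103)/7 ≈ 32728.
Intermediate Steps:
Z = 1 (Z = 1/1 = 1)
S = sqrt(103) ≈ 10.149
a(W) = -30/7 + W**2/7 + W*sqrt(103)/7 (a(W) = -5 + ((W**2 + sqrt(103)*W) + 5)/7 = -5 + ((W**2 + W*sqrt(103)) + 5)/7 = -5 + (5 + W**2 + W*sqrt(103))/7 = -5 + (5/7 + W**2/7 + W*sqrt(103)/7) = -30/7 + W**2/7 + W*sqrt(103)/7)
31498 + a(88) = 31498 + (-30/7 + (1/7)*88**2 + (1/7)*88*sqrt(103)) = 31498 + (-30/7 + (1/7)*7744 + 88*sqrt(103)/7) = 31498 + (-30/7 + 7744/7 + 88*sqrt(103)/7) = 31498 + (1102 + 88*sqrt(103)/7) = 32600 + 88*sqrt(103)/7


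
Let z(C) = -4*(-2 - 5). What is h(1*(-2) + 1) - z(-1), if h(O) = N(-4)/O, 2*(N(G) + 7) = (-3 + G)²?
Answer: -91/2 ≈ -45.500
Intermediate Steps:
N(G) = -7 + (-3 + G)²/2
z(C) = 28 (z(C) = -4*(-7) = 28)
h(O) = 35/(2*O) (h(O) = (-7 + (-3 - 4)²/2)/O = (-7 + (½)*(-7)²)/O = (-7 + (½)*49)/O = (-7 + 49/2)/O = 35/(2*O))
h(1*(-2) + 1) - z(-1) = 35/(2*(1*(-2) + 1)) - 1*28 = 35/(2*(-2 + 1)) - 28 = (35/2)/(-1) - 28 = (35/2)*(-1) - 28 = -35/2 - 28 = -91/2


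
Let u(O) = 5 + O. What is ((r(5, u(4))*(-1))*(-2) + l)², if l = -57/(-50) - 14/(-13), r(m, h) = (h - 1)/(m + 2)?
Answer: 419717169/20702500 ≈ 20.274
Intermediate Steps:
r(m, h) = (-1 + h)/(2 + m)
l = 1441/650 (l = -57*(-1/50) - 14*(-1/13) = 57/50 + 14/13 = 1441/650 ≈ 2.2169)
((r(5, u(4))*(-1))*(-2) + l)² = ((((-1 + (5 + 4))/(2 + 5))*(-1))*(-2) + 1441/650)² = ((((-1 + 9)/7)*(-1))*(-2) + 1441/650)² = ((((⅐)*8)*(-1))*(-2) + 1441/650)² = (((8/7)*(-1))*(-2) + 1441/650)² = (-8/7*(-2) + 1441/650)² = (16/7 + 1441/650)² = (20487/4550)² = 419717169/20702500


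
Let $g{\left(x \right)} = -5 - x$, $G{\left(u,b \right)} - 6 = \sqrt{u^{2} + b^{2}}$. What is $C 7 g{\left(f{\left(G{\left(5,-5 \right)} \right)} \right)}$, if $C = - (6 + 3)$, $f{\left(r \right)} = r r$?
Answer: $5733 + 3780 \sqrt{2} \approx 11079.0$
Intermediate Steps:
$G{\left(u,b \right)} = 6 + \sqrt{b^{2} + u^{2}}$ ($G{\left(u,b \right)} = 6 + \sqrt{u^{2} + b^{2}} = 6 + \sqrt{b^{2} + u^{2}}$)
$f{\left(r \right)} = r^{2}$
$C = -9$ ($C = \left(-1\right) 9 = -9$)
$C 7 g{\left(f{\left(G{\left(5,-5 \right)} \right)} \right)} = \left(-9\right) 7 \left(-5 - \left(6 + \sqrt{\left(-5\right)^{2} + 5^{2}}\right)^{2}\right) = - 63 \left(-5 - \left(6 + \sqrt{25 + 25}\right)^{2}\right) = - 63 \left(-5 - \left(6 + \sqrt{50}\right)^{2}\right) = - 63 \left(-5 - \left(6 + 5 \sqrt{2}\right)^{2}\right) = 315 + 63 \left(6 + 5 \sqrt{2}\right)^{2}$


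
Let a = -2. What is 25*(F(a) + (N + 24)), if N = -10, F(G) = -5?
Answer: 225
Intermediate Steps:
25*(F(a) + (N + 24)) = 25*(-5 + (-10 + 24)) = 25*(-5 + 14) = 25*9 = 225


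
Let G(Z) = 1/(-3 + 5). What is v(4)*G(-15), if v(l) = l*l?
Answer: 8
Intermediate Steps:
v(l) = l²
G(Z) = ½ (G(Z) = 1/2 = ½)
v(4)*G(-15) = 4²*(½) = 16*(½) = 8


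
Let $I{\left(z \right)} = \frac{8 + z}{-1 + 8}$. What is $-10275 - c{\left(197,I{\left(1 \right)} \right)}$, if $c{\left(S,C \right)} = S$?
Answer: $-10472$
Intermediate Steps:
$I{\left(z \right)} = \frac{8}{7} + \frac{z}{7}$ ($I{\left(z \right)} = \frac{8 + z}{7} = \left(8 + z\right) \frac{1}{7} = \frac{8}{7} + \frac{z}{7}$)
$-10275 - c{\left(197,I{\left(1 \right)} \right)} = -10275 - 197 = -10472$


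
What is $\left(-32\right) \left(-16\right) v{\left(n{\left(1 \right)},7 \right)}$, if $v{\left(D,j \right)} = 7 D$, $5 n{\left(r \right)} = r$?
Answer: $\frac{3584}{5} \approx 716.8$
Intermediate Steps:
$n{\left(r \right)} = \frac{r}{5}$
$\left(-32\right) \left(-16\right) v{\left(n{\left(1 \right)},7 \right)} = \left(-32\right) \left(-16\right) 7 \cdot \frac{1}{5} \cdot 1 = 512 \cdot 7 \cdot \frac{1}{5} = 512 \cdot \frac{7}{5} = \frac{3584}{5}$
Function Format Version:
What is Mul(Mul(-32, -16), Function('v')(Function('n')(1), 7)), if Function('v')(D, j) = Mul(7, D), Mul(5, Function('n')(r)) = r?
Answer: Rational(3584, 5) ≈ 716.80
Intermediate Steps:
Function('n')(r) = Mul(Rational(1, 5), r)
Mul(Mul(-32, -16), Function('v')(Function('n')(1), 7)) = Mul(Mul(-32, -16), Mul(7, Mul(Rational(1, 5), 1))) = Mul(512, Mul(7, Rational(1, 5))) = Mul(512, Rational(7, 5)) = Rational(3584, 5)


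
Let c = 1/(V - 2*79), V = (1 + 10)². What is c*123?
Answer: -123/37 ≈ -3.3243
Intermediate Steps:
V = 121 (V = 11² = 121)
c = -1/37 (c = 1/(121 - 2*79) = 1/(121 - 158) = 1/(-37) = -1/37 ≈ -0.027027)
c*123 = -1/37*123 = -123/37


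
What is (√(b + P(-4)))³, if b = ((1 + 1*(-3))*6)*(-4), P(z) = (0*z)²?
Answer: 192*√3 ≈ 332.55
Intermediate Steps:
P(z) = 0 (P(z) = 0² = 0)
b = 48 (b = ((1 - 3)*6)*(-4) = -2*6*(-4) = -12*(-4) = 48)
(√(b + P(-4)))³ = (√(48 + 0))³ = (√48)³ = (4*√3)³ = 192*√3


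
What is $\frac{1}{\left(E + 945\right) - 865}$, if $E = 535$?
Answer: $\frac{1}{615} \approx 0.001626$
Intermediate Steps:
$\frac{1}{\left(E + 945\right) - 865} = \frac{1}{\left(535 + 945\right) - 865} = \frac{1}{1480 - 865} = \frac{1}{615}$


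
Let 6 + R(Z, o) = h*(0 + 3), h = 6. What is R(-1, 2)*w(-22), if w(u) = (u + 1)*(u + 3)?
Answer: 4788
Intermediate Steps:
w(u) = (1 + u)*(3 + u)
R(Z, o) = 12 (R(Z, o) = -6 + 6*(0 + 3) = -6 + 6*3 = -6 + 18 = 12)
R(-1, 2)*w(-22) = 12*(3 + (-22)**2 + 4*(-22)) = 12*(3 + 484 - 88) = 12*399 = 4788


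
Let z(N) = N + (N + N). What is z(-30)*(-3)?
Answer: 270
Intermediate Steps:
z(N) = 3*N (z(N) = N + 2*N = 3*N)
z(-30)*(-3) = (3*(-30))*(-3) = -90*(-3) = 270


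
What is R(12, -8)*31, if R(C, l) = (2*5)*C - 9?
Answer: 3441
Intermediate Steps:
R(C, l) = -9 + 10*C (R(C, l) = 10*C - 9 = -9 + 10*C)
R(12, -8)*31 = (-9 + 10*12)*31 = (-9 + 120)*31 = 111*31 = 3441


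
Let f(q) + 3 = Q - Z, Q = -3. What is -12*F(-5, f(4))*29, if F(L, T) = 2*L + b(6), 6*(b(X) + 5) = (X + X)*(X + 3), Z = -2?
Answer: -1044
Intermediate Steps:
b(X) = -5 + X*(3 + X)/3 (b(X) = -5 + ((X + X)*(X + 3))/6 = -5 + ((2*X)*(3 + X))/6 = -5 + (2*X*(3 + X))/6 = -5 + X*(3 + X)/3)
f(q) = -4 (f(q) = -3 + (-3 - 1*(-2)) = -3 + (-3 + 2) = -3 - 1 = -4)
F(L, T) = 13 + 2*L (F(L, T) = 2*L + (-5 + 6 + (⅓)*6²) = 2*L + (-5 + 6 + (⅓)*36) = 2*L + (-5 + 6 + 12) = 2*L + 13 = 13 + 2*L)
-12*F(-5, f(4))*29 = -12*(13 + 2*(-5))*29 = -12*(13 - 10)*29 = -12*3*29 = -36*29 = -1044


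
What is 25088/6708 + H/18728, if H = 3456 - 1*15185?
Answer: 97792483/31406856 ≈ 3.1137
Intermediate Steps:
H = -11729 (H = 3456 - 15185 = -11729)
25088/6708 + H/18728 = 25088/6708 - 11729/18728 = 25088*(1/6708) - 11729*1/18728 = 6272/1677 - 11729/18728 = 97792483/31406856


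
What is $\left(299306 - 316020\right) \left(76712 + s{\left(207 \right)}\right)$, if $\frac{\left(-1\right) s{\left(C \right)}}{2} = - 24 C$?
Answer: $-1448234672$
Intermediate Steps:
$s{\left(C \right)} = 48 C$ ($s{\left(C \right)} = - 2 \left(- 24 C\right) = 48 C$)
$\left(299306 - 316020\right) \left(76712 + s{\left(207 \right)}\right) = \left(299306 - 316020\right) \left(76712 + 48 \cdot 207\right) = - 16714 \left(76712 + 9936\right) = \left(-16714\right) 86648 = -1448234672$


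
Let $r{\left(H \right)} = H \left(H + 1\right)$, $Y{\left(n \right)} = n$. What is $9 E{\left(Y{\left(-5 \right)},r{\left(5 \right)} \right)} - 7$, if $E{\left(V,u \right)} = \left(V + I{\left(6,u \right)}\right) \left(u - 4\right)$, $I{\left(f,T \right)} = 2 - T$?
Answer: $-7729$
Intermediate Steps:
$r{\left(H \right)} = H \left(1 + H\right)$
$E{\left(V,u \right)} = \left(-4 + u\right) \left(2 + V - u\right)$ ($E{\left(V,u \right)} = \left(V - \left(-2 + u\right)\right) \left(u - 4\right) = \left(2 + V - u\right) \left(-4 + u\right) = \left(-4 + u\right) \left(2 + V - u\right)$)
$9 E{\left(Y{\left(-5 \right)},r{\left(5 \right)} \right)} - 7 = 9 \left(-8 - \left(5 \left(1 + 5\right)\right)^{2} - -20 + 6 \cdot 5 \left(1 + 5\right) - 5 \cdot 5 \left(1 + 5\right)\right) - 7 = 9 \left(-8 - \left(5 \cdot 6\right)^{2} + 20 + 6 \cdot 5 \cdot 6 - 5 \cdot 5 \cdot 6\right) - 7 = 9 \left(-8 - 30^{2} + 20 + 6 \cdot 30 - 150\right) - 7 = 9 \left(-8 - 900 + 20 + 180 - 150\right) - 7 = 9 \left(-858\right) - 7 = -7722 - 7 = -7729$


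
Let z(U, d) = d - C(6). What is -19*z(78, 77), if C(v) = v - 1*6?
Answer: -1463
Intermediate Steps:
C(v) = -6 + v (C(v) = v - 6 = -6 + v)
z(U, d) = d (z(U, d) = d - (-6 + 6) = d - 1*0 = d + 0 = d)
-19*z(78, 77) = -19*77 = -1463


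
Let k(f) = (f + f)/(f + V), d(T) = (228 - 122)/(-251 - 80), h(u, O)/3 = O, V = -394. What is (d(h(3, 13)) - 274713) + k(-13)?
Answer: -37008545757/134717 ≈ -2.7471e+5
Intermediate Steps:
h(u, O) = 3*O
d(T) = -106/331 (d(T) = 106/(-331) = 106*(-1/331) = -106/331)
k(f) = 2*f/(-394 + f) (k(f) = (f + f)/(f - 394) = (2*f)/(-394 + f) = 2*f/(-394 + f))
(d(h(3, 13)) - 274713) + k(-13) = (-106/331 - 274713) + 2*(-13)/(-394 - 13) = -90930109/331 + 2*(-13)/(-407) = -90930109/331 + 2*(-13)*(-1/407) = -90930109/331 + 26/407 = -37008545757/134717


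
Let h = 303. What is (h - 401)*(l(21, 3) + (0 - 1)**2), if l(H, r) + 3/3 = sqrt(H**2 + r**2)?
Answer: -1470*sqrt(2) ≈ -2078.9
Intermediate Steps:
l(H, r) = -1 + sqrt(H**2 + r**2)
(h - 401)*(l(21, 3) + (0 - 1)**2) = (303 - 401)*((-1 + sqrt(21**2 + 3**2)) + (0 - 1)**2) = -98*((-1 + sqrt(441 + 9)) + (-1)**2) = -98*((-1 + sqrt(450)) + 1) = -98*((-1 + 15*sqrt(2)) + 1) = -1470*sqrt(2)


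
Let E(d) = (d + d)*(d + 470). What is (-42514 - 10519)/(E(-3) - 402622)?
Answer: 53033/405424 ≈ 0.13081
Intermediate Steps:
E(d) = 2*d*(470 + d) (E(d) = (2*d)*(470 + d) = 2*d*(470 + d))
(-42514 - 10519)/(E(-3) - 402622) = (-42514 - 10519)/(2*(-3)*(470 - 3) - 402622) = -53033/(2*(-3)*467 - 402622) = -53033/(-2802 - 402622) = -53033/(-405424) = -53033*(-1/405424) = 53033/405424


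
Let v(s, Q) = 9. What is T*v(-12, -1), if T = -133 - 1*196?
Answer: -2961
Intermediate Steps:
T = -329 (T = -133 - 196 = -329)
T*v(-12, -1) = -329*9 = -2961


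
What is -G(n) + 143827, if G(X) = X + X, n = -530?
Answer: 144887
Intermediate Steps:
G(X) = 2*X
-G(n) + 143827 = -2*(-530) + 143827 = -1*(-1060) + 143827 = 1060 + 143827 = 144887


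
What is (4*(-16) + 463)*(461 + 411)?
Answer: 347928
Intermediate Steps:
(4*(-16) + 463)*(461 + 411) = (-64 + 463)*872 = 399*872 = 347928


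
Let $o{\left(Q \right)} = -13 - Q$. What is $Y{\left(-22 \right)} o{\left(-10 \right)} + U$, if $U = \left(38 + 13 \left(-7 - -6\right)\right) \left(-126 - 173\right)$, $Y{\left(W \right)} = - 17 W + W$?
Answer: $-8531$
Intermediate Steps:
$Y{\left(W \right)} = - 16 W$
$U = -7475$ ($U = \left(38 + 13 \left(-7 + 6\right)\right) \left(-299\right) = \left(38 + 13 \left(-1\right)\right) \left(-299\right) = \left(38 - 13\right) \left(-299\right) = 25 \left(-299\right) = -7475$)
$Y{\left(-22 \right)} o{\left(-10 \right)} + U = \left(-16\right) \left(-22\right) \left(-13 - -10\right) - 7475 = 352 \left(-13 + 10\right) - 7475 = 352 \left(-3\right) - 7475 = -1056 - 7475 = -8531$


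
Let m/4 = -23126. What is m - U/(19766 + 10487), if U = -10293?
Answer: -2798513219/30253 ≈ -92504.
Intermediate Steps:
m = -92504 (m = 4*(-23126) = -92504)
m - U/(19766 + 10487) = -92504 - (-10293)/(19766 + 10487) = -92504 - (-10293)/30253 = -92504 - 1*(-10293/30253) = -92504 + 10293/30253 = -2798513219/30253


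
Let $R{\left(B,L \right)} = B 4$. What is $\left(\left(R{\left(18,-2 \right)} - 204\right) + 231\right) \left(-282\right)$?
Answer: $-27918$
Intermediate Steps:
$R{\left(B,L \right)} = 4 B$
$\left(\left(R{\left(18,-2 \right)} - 204\right) + 231\right) \left(-282\right) = \left(\left(4 \cdot 18 - 204\right) + 231\right) \left(-282\right) = \left(\left(72 - 204\right) + 231\right) \left(-282\right) = \left(-132 + 231\right) \left(-282\right) = 99 \left(-282\right) = -27918$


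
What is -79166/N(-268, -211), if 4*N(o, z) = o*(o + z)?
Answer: -79166/32093 ≈ -2.4668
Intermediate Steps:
N(o, z) = o*(o + z)/4 (N(o, z) = (o*(o + z))/4 = o*(o + z)/4)
-79166/N(-268, -211) = -79166*(-1/(67*(-268 - 211))) = -79166/((¼)*(-268)*(-479)) = -79166/32093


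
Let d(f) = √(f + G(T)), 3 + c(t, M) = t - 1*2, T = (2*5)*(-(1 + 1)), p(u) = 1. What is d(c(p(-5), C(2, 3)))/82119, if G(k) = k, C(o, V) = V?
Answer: 2*I*√6/82119 ≈ 5.9657e-5*I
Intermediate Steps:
T = -20 (T = 10*(-1*2) = 10*(-2) = -20)
c(t, M) = -5 + t (c(t, M) = -3 + (t - 1*2) = -3 + (t - 2) = -3 + (-2 + t) = -5 + t)
d(f) = √(-20 + f) (d(f) = √(f - 20) = √(-20 + f))
d(c(p(-5), C(2, 3)))/82119 = √(-20 + (-5 + 1))/82119 = √(-20 - 4)*(1/82119) = √(-24)*(1/82119) = (2*I*√6)*(1/82119) = 2*I*√6/82119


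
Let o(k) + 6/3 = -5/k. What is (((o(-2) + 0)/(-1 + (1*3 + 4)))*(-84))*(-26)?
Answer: 182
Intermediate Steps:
o(k) = -2 - 5/k
(((o(-2) + 0)/(-1 + (1*3 + 4)))*(-84))*(-26) = ((((-2 - 5/(-2)) + 0)/(-1 + (1*3 + 4)))*(-84))*(-26) = ((((-2 - 5*(-½)) + 0)/(-1 + (3 + 4)))*(-84))*(-26) = ((((-2 + 5/2) + 0)/(-1 + 7))*(-84))*(-26) = (((½ + 0)/6)*(-84))*(-26) = (((½)*(⅙))*(-84))*(-26) = ((1/12)*(-84))*(-26) = -7*(-26) = 182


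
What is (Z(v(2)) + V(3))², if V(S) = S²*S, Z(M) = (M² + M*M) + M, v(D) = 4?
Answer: 3969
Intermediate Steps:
Z(M) = M + 2*M² (Z(M) = (M² + M²) + M = 2*M² + M = M + 2*M²)
V(S) = S³
(Z(v(2)) + V(3))² = (4*(1 + 2*4) + 3³)² = (4*(1 + 8) + 27)² = (4*9 + 27)² = (36 + 27)² = 63² = 3969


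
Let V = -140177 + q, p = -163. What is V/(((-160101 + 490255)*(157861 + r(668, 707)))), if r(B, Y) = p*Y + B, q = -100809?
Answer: -120493/7145853176 ≈ -1.6862e-5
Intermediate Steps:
r(B, Y) = B - 163*Y (r(B, Y) = -163*Y + B = B - 163*Y)
V = -240986 (V = -140177 - 100809 = -240986)
V/(((-160101 + 490255)*(157861 + r(668, 707)))) = -240986*1/((-160101 + 490255)*(157861 + (668 - 163*707))) = -240986*1/(330154*(157861 + (668 - 115241))) = -240986*1/(330154*(157861 - 114573)) = -240986/(330154*43288) = -240986/14291706352 = -240986*1/14291706352 = -120493/7145853176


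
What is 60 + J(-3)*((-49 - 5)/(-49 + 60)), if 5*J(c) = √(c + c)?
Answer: 60 - 54*I*√6/55 ≈ 60.0 - 2.405*I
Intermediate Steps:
J(c) = √2*√c/5 (J(c) = √(c + c)/5 = √(2*c)/5 = (√2*√c)/5 = √2*√c/5)
60 + J(-3)*((-49 - 5)/(-49 + 60)) = 60 + (√2*√(-3)/5)*((-49 - 5)/(-49 + 60)) = 60 + (√2*(I*√3)/5)*(-54/11) = 60 + (I*√6/5)*(-54*1/11) = 60 + (I*√6/5)*(-54/11) = 60 - 54*I*√6/55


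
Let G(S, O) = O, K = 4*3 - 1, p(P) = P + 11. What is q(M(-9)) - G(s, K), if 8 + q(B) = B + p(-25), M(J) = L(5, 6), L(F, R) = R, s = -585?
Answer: -27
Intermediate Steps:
p(P) = 11 + P
K = 11 (K = 12 - 1 = 11)
M(J) = 6
q(B) = -22 + B (q(B) = -8 + (B + (11 - 25)) = -8 + (B - 14) = -8 + (-14 + B) = -22 + B)
q(M(-9)) - G(s, K) = (-22 + 6) - 1*11 = -16 - 11 = -27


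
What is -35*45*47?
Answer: -74025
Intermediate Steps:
-35*45*47 = -1575*47 = -74025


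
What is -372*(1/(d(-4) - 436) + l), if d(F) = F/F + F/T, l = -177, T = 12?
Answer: 42996690/653 ≈ 65845.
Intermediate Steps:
d(F) = 1 + F/12 (d(F) = F/F + F/12 = 1 + F*(1/12) = 1 + F/12)
-372*(1/(d(-4) - 436) + l) = -372*(1/((1 + (1/12)*(-4)) - 436) - 177) = -372*(1/((1 - ⅓) - 436) - 177) = -372*(1/(⅔ - 436) - 177) = -372*(1/(-1306/3) - 177) = -372*(-3/1306 - 177) = -372*(-231165/1306) = 42996690/653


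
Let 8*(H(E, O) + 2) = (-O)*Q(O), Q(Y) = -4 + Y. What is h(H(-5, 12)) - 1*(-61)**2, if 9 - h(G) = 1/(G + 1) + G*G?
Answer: -50803/13 ≈ -3907.9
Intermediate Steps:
H(E, O) = -2 - O*(-4 + O)/8 (H(E, O) = -2 + ((-O)*(-4 + O))/8 = -2 + (-O*(-4 + O))/8 = -2 - O*(-4 + O)/8)
h(G) = 9 - G**2 - 1/(1 + G) (h(G) = 9 - (1/(G + 1) + G*G) = 9 - (1/(1 + G) + G**2) = 9 - (G**2 + 1/(1 + G)) = 9 + (-G**2 - 1/(1 + G)) = 9 - G**2 - 1/(1 + G))
h(H(-5, 12)) - 1*(-61)**2 = (8 - (-2 - 1/8*12*(-4 + 12))**2 - (-2 - 1/8*12*(-4 + 12))**3 + 9*(-2 - 1/8*12*(-4 + 12)))/(1 + (-2 - 1/8*12*(-4 + 12))) - 1*(-61)**2 = (8 - (-2 - 1/8*12*8)**2 - (-2 - 1/8*12*8)**3 + 9*(-2 - 1/8*12*8))/(1 + (-2 - 1/8*12*8)) - 1*3721 = (8 - (-2 - 12)**2 - (-2 - 12)**3 + 9*(-2 - 12))/(1 + (-2 - 12)) - 3721 = (8 - 1*(-14)**2 - 1*(-14)**3 + 9*(-14))/(1 - 14) - 3721 = (8 - 1*196 - 1*(-2744) - 126)/(-13) - 3721 = -(8 - 196 + 2744 - 126)/13 - 3721 = -1/13*2430 - 3721 = -2430/13 - 3721 = -50803/13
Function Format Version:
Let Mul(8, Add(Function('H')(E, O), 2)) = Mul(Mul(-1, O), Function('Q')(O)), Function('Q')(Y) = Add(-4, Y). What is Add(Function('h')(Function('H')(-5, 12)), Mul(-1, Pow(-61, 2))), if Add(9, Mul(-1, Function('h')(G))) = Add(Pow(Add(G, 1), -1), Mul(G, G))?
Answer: Rational(-50803, 13) ≈ -3907.9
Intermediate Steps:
Function('H')(E, O) = Add(-2, Mul(Rational(-1, 8), O, Add(-4, O))) (Function('H')(E, O) = Add(-2, Mul(Rational(1, 8), Mul(Mul(-1, O), Add(-4, O)))) = Add(-2, Mul(Rational(1, 8), Mul(-1, O, Add(-4, O)))) = Add(-2, Mul(Rational(-1, 8), O, Add(-4, O))))
Function('h')(G) = Add(9, Mul(-1, Pow(G, 2)), Mul(-1, Pow(Add(1, G), -1))) (Function('h')(G) = Add(9, Mul(-1, Add(Pow(Add(G, 1), -1), Mul(G, G)))) = Add(9, Mul(-1, Add(Pow(Add(1, G), -1), Pow(G, 2)))) = Add(9, Mul(-1, Add(Pow(G, 2), Pow(Add(1, G), -1)))) = Add(9, Add(Mul(-1, Pow(G, 2)), Mul(-1, Pow(Add(1, G), -1)))) = Add(9, Mul(-1, Pow(G, 2)), Mul(-1, Pow(Add(1, G), -1))))
Add(Function('h')(Function('H')(-5, 12)), Mul(-1, Pow(-61, 2))) = Add(Mul(Pow(Add(1, Add(-2, Mul(Rational(-1, 8), 12, Add(-4, 12)))), -1), Add(8, Mul(-1, Pow(Add(-2, Mul(Rational(-1, 8), 12, Add(-4, 12))), 2)), Mul(-1, Pow(Add(-2, Mul(Rational(-1, 8), 12, Add(-4, 12))), 3)), Mul(9, Add(-2, Mul(Rational(-1, 8), 12, Add(-4, 12)))))), Mul(-1, Pow(-61, 2))) = Add(Mul(Pow(Add(1, Add(-2, Mul(Rational(-1, 8), 12, 8))), -1), Add(8, Mul(-1, Pow(Add(-2, Mul(Rational(-1, 8), 12, 8)), 2)), Mul(-1, Pow(Add(-2, Mul(Rational(-1, 8), 12, 8)), 3)), Mul(9, Add(-2, Mul(Rational(-1, 8), 12, 8))))), Mul(-1, 3721)) = Add(Mul(Pow(Add(1, Add(-2, -12)), -1), Add(8, Mul(-1, Pow(Add(-2, -12), 2)), Mul(-1, Pow(Add(-2, -12), 3)), Mul(9, Add(-2, -12)))), -3721) = Add(Mul(Pow(Add(1, -14), -1), Add(8, Mul(-1, Pow(-14, 2)), Mul(-1, Pow(-14, 3)), Mul(9, -14))), -3721) = Add(Mul(Pow(-13, -1), Add(8, Mul(-1, 196), Mul(-1, -2744), -126)), -3721) = Add(Mul(Rational(-1, 13), Add(8, -196, 2744, -126)), -3721) = Add(Mul(Rational(-1, 13), 2430), -3721) = Add(Rational(-2430, 13), -3721) = Rational(-50803, 13)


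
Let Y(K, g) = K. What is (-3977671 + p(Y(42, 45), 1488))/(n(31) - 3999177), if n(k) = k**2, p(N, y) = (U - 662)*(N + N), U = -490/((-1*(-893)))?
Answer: 3601759307/3570406888 ≈ 1.0088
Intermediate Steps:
U = -490/893 ≈ -0.54871
p(N, y) = -1183312*N/893 (p(N, y) = (-490/893 - 662)*(N + N) = -1183312*N/893)
(-3977671 + p(Y(42, 45), 1488))/(n(31) - 3999177) = (-3977671 - 1183312/893*42)/(31**2 - 3999177) = (-3977671 - 49699104/893)/(961 - 3999177) = -3601759307/893/(-3998216) = -3601759307/893*(-1/3998216) = 3601759307/3570406888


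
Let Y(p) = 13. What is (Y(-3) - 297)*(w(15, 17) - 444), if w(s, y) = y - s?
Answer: 125528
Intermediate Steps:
(Y(-3) - 297)*(w(15, 17) - 444) = (13 - 297)*((17 - 1*15) - 444) = -284*((17 - 15) - 444) = -284*(2 - 444) = -284*(-442) = 125528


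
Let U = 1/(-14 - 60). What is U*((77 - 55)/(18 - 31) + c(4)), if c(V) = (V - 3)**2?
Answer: 9/962 ≈ 0.0093555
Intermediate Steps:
U = -1/74 (U = 1/(-74) = -1/74 ≈ -0.013514)
c(V) = (-3 + V)**2
U*((77 - 55)/(18 - 31) + c(4)) = -((77 - 55)/(18 - 31) + (-3 + 4)**2)/74 = -(22/(-13) + 1**2)/74 = -(22*(-1/13) + 1)/74 = -(-22/13 + 1)/74 = -1/74*(-9/13) = 9/962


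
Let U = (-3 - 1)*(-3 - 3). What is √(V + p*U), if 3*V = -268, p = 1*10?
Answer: 2*√339/3 ≈ 12.275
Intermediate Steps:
U = 24 (U = -4*(-6) = 24)
p = 10
V = -268/3 (V = (⅓)*(-268) = -268/3 ≈ -89.333)
√(V + p*U) = √(-268/3 + 10*24) = √(-268/3 + 240) = √(452/3) = 2*√339/3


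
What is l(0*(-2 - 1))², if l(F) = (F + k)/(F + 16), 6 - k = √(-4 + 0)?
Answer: (3 - I)²/64 ≈ 0.125 - 0.09375*I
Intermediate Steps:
k = 6 - 2*I (k = 6 - √(-4 + 0) = 6 - √(-4) = 6 - 2*I ≈ 6.0 - 2.0*I)
l(F) = (6 + F - 2*I)/(16 + F) (l(F) = (F + (6 - 2*I))/(F + 16) = (6 + F - 2*I)/(16 + F))
l(0*(-2 - 1))² = ((6 + 0*(-2 - 1) - 2*I)/(16 + 0*(-2 - 1)))² = ((6 + 0*(-3) - 2*I)/(16 + 0*(-3)))² = ((6 + 0 - 2*I)/(16 + 0))² = ((6 - 2*I)/16)² = (3/8 - I/8)²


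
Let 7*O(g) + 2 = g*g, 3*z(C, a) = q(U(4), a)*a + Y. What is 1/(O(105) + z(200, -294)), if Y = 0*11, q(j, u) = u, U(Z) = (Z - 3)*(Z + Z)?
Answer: 7/212707 ≈ 3.2909e-5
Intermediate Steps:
U(Z) = 2*Z*(-3 + Z) (U(Z) = (-3 + Z)*(2*Z) = 2*Z*(-3 + Z))
Y = 0
z(C, a) = a²/3 (z(C, a) = (a*a + 0)/3 = (a² + 0)/3 = a²/3)
O(g) = -2/7 + g²/7 (O(g) = -2/7 + (g*g)/7 = -2/7 + g²/7)
1/(O(105) + z(200, -294)) = 1/((-2/7 + (⅐)*105²) + (⅓)*(-294)²) = 1/((-2/7 + (⅐)*11025) + (⅓)*86436) = 1/((-2/7 + 1575) + 28812) = 1/(11023/7 + 28812) = 1/(212707/7) = 7/212707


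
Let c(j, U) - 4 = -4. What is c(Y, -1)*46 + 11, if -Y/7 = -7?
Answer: 11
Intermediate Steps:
Y = 49 (Y = -7*(-7) = 49)
c(j, U) = 0 (c(j, U) = 4 - 4 = 0)
c(Y, -1)*46 + 11 = 0*46 + 11 = 0 + 11 = 11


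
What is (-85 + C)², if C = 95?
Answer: 100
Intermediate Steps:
(-85 + C)² = (-85 + 95)² = 10² = 100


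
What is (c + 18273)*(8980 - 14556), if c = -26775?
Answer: 47407152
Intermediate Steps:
(c + 18273)*(8980 - 14556) = (-26775 + 18273)*(8980 - 14556) = -8502*(-5576) = 47407152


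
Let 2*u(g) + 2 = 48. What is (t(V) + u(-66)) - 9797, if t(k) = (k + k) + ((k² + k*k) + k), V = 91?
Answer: 7061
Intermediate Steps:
u(g) = 23 (u(g) = -1 + (½)*48 = -1 + 24 = 23)
t(k) = 2*k² + 3*k (t(k) = 2*k + ((k² + k²) + k) = 2*k + (2*k² + k) = 2*k + (k + 2*k²) = 2*k² + 3*k)
(t(V) + u(-66)) - 9797 = (91*(3 + 2*91) + 23) - 9797 = (91*(3 + 182) + 23) - 9797 = (91*185 + 23) - 9797 = (16835 + 23) - 9797 = 16858 - 9797 = 7061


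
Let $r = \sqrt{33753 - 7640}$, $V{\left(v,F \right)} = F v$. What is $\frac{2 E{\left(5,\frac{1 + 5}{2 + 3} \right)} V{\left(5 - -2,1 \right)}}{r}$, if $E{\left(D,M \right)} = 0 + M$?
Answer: $\frac{84 \sqrt{26113}}{130565} \approx 0.10396$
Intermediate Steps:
$E{\left(D,M \right)} = M$
$r = \sqrt{26113} \approx 161.6$
$\frac{2 E{\left(5,\frac{1 + 5}{2 + 3} \right)} V{\left(5 - -2,1 \right)}}{r} = \frac{2 \frac{1 + 5}{2 + 3} \cdot 1 \left(5 - -2\right)}{\sqrt{26113}} = 2 \cdot \frac{6}{5} \cdot 1 \left(5 + 2\right) \frac{\sqrt{26113}}{26113} = 2 \cdot 6 \cdot \frac{1}{5} \cdot 1 \cdot 7 \frac{\sqrt{26113}}{26113} = 2 \cdot \frac{6}{5} \cdot 7 \frac{\sqrt{26113}}{26113} = \frac{12}{5} \cdot 7 \frac{\sqrt{26113}}{26113} = \frac{84 \frac{\sqrt{26113}}{26113}}{5} = \frac{84 \sqrt{26113}}{130565}$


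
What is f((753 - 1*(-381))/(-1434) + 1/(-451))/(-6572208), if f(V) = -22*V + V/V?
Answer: -180755/64401066192 ≈ -2.8067e-6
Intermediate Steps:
f(V) = 1 - 22*V (f(V) = -22*V + 1 = 1 - 22*V)
f((753 - 1*(-381))/(-1434) + 1/(-451))/(-6572208) = (1 - 22*((753 - 1*(-381))/(-1434) + 1/(-451)))/(-6572208) = (1 - 22*((753 + 381)*(-1/1434) + 1*(-1/451)))*(-1/6572208) = (1 - 22*(1134*(-1/1434) - 1/451))*(-1/6572208) = (1 - 22*(-189/239 - 1/451))*(-1/6572208) = (1 - 22*(-85478/107789))*(-1/6572208) = (1 + 170956/9799)*(-1/6572208) = (180755/9799)*(-1/6572208) = -180755/64401066192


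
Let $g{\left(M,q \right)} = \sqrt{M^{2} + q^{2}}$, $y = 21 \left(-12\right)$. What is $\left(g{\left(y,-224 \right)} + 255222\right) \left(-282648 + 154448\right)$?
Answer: $-32719460400 - 3589600 \sqrt{145} \approx -3.2763 \cdot 10^{10}$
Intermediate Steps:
$y = -252$
$\left(g{\left(y,-224 \right)} + 255222\right) \left(-282648 + 154448\right) = \left(\sqrt{\left(-252\right)^{2} + \left(-224\right)^{2}} + 255222\right) \left(-282648 + 154448\right) = \left(\sqrt{63504 + 50176} + 255222\right) \left(-128200\right) = \left(\sqrt{113680} + 255222\right) \left(-128200\right) = \left(28 \sqrt{145} + 255222\right) \left(-128200\right) = \left(255222 + 28 \sqrt{145}\right) \left(-128200\right) = -32719460400 - 3589600 \sqrt{145}$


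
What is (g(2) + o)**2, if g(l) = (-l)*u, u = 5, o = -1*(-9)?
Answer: 1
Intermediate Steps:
o = 9
g(l) = -5*l (g(l) = -l*5 = -5*l)
(g(2) + o)**2 = (-5*2 + 9)**2 = (-10 + 9)**2 = (-1)**2 = 1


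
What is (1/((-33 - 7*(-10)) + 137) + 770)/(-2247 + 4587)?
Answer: 133981/407160 ≈ 0.32906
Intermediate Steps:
(1/((-33 - 7*(-10)) + 137) + 770)/(-2247 + 4587) = (1/((-33 + 70) + 137) + 770)/2340 = (1/(37 + 137) + 770)*(1/2340) = (1/174 + 770)*(1/2340) = (133981/174)*(1/2340) = 133981/407160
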